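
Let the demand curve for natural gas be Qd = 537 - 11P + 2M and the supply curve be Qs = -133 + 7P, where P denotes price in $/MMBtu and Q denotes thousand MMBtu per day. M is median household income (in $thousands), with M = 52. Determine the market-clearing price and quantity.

With M = 52, demand is Qd = 641 - 11P.
At equilibrium Qd = Qs, so 641 - 11P = -133 + 7P; collecting terms, 774 = 18P and P* = 43.
Plugging P* into demand: Q* = 641 - 11(43) = 168.

P* = 43, Q* = 168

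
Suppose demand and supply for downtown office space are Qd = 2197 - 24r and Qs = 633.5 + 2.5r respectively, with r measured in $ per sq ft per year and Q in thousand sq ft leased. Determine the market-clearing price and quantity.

r* = 59, Q* = 781

At equilibrium Qd = Qs, so 2197 - 24r = 633.5 + 2.5r; collecting terms, 1563.5 = 26.5r and r* = 59.
Then Q* = 2197 - 24(59) = 781.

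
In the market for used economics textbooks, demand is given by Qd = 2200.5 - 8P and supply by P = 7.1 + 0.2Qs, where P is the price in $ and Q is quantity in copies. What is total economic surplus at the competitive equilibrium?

Total surplus = 110467.540625

Solving each curve for Q: Qs = -35.5 + 5P.
The market clears where 2200.5 - 8P = -35.5 + 5P. Rearranging, 13P = 2236, hence P* = 172.
Plugging P* into demand: Q* = 2200.5 - 8(172) = 824.5.
Demand choke price = 275.0625; supply choke price = 7.1. CS = ½(275.0625 - 172)(824.5) = 42487.515625; PS = ½(172 - 7.1)(824.5) = 67980.025. Total surplus = 110467.540625.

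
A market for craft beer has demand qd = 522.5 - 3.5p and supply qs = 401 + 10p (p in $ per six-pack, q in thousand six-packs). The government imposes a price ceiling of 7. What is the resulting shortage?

Shortage = 27

Evaluating both curves at the ceiling price 7 gives qd = 498, qs = 471.
Shortage = qd - qs = 498 - 471 = 27.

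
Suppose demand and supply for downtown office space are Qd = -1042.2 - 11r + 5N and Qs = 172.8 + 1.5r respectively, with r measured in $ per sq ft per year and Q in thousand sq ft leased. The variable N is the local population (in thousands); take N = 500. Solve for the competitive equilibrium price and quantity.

r* = 102.8, Q* = 327

With N = 500, demand is Qd = 1457.8 - 11r.
Equating demand and supply, 1457.8 - 11r = 172.8 + 1.5r gives 12.5r = 1285, so r* = 102.8.
Then Q* = 1457.8 - 11(102.8) = 327.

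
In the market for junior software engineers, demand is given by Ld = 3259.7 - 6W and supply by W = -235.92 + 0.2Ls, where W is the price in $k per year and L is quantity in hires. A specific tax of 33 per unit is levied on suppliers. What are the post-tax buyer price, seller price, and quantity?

W_b = 204.1, W_s = 171.1, L = 2035.1

Rewriting in direct form: Ls = 1179.6 + 5W.
With a tax of 33 on suppliers, they supply based on the net price W_s = W_b - 33, so Ls = 1014.6 + 5W_b.
Set Ld = Ls: 3259.7 - 6W_b = 1014.6 + 5W_b, so 2245.1 = 11W_b and W_b = 204.1.
Then W_s = 204.1 - 33 = 171.1 and L = 3259.7 - 6(204.1) = 2035.1.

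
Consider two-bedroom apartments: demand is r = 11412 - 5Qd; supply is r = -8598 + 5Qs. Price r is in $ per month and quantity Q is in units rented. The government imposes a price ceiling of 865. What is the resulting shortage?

Inverting to quantity form: Qd = 2282.4 - 0.2r and Qs = 1719.6 + 0.2r.
At r = 865: Qd = 2109.4 and Qs = 1892.6.
Shortage = Qd - Qs = 2109.4 - 1892.6 = 216.8.

Shortage = 216.8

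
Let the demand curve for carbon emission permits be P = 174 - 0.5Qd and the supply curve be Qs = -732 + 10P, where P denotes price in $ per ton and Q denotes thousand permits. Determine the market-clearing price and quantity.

P* = 90, Q* = 168

Rewriting in direct form: Qd = 348 - 2P.
Set Qd = Qs: 348 - 2P = -732 + 10P, so 1080 = 12P and P* = 90.
Then Q* = 348 - 2(90) = 168.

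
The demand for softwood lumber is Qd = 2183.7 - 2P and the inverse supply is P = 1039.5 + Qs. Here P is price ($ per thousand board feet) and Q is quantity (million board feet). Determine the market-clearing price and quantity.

P* = 1074.4, Q* = 34.9

In direct form, Qs = -1039.5 + P.
Set Qd = Qs: 2183.7 - 2P = -1039.5 + P, so 3223.2 = 3P and P* = 1074.4.
Then Q* = 2183.7 - 2(1074.4) = 34.9.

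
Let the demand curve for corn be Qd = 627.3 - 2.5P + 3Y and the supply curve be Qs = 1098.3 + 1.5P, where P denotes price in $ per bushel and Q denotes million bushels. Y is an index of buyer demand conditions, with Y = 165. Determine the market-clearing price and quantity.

With Y = 165, demand is Qd = 1122.3 - 2.5P.
Equating demand and supply, 1122.3 - 2.5P = 1098.3 + 1.5P gives 4P = 24, so P* = 6.
From the demand curve, Q* = 1122.3 - 2.5(6) = 1107.3.

P* = 6, Q* = 1107.3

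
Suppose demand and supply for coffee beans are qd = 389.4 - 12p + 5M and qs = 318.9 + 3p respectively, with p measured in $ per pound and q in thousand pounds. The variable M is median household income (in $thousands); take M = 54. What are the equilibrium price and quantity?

With M = 54, demand is qd = 659.4 - 12p.
At equilibrium qd = qs, so 659.4 - 12p = 318.9 + 3p; collecting terms, 340.5 = 15p and p* = 22.7.
Then q* = 659.4 - 12(22.7) = 387.

p* = 22.7, q* = 387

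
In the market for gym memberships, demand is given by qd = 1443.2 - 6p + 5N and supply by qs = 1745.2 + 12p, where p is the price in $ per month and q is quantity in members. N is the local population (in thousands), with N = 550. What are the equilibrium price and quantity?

With N = 550, demand is qd = 4193.2 - 6p.
Set qd = qs: 4193.2 - 6p = 1745.2 + 12p, so 2448 = 18p and p* = 136.
Then q* = 4193.2 - 6(136) = 3377.2.

p* = 136, q* = 3377.2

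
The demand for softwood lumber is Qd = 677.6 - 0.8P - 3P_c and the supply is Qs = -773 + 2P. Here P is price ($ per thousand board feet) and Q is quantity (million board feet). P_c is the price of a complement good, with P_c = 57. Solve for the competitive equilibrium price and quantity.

P* = 457, Q* = 141

With P_c = 57, demand is Qd = 506.6 - 0.8P.
At equilibrium Qd = Qs, so 506.6 - 0.8P = -773 + 2P; collecting terms, 1279.6 = 2.8P and P* = 457.
Then Q* = 506.6 - 0.8(457) = 141.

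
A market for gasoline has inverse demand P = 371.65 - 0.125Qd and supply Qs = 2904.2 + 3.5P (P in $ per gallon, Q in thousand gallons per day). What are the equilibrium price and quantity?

Solving each curve for Q: Qd = 2973.2 - 8P.
Equating demand and supply, 2973.2 - 8P = 2904.2 + 3.5P gives 11.5P = 69, so P* = 6.
Substitute back: Q* = 2973.2 - 8(6) = 2925.2.

P* = 6, Q* = 2925.2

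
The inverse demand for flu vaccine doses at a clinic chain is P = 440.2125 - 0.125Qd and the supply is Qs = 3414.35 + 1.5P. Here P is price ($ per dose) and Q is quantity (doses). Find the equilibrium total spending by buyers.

In direct form, Qd = 3521.7 - 8P.
Set Qd = Qs: 3521.7 - 8P = 3414.35 + 1.5P, so 107.35 = 9.5P and P* = 11.3.
Plugging P* into demand: Q* = 3521.7 - 8(11.3) = 3431.3.
Total spending by buyers = P* × Q* = 11.3 × 3431.3 = 38773.69.

Total spending by buyers = 38773.69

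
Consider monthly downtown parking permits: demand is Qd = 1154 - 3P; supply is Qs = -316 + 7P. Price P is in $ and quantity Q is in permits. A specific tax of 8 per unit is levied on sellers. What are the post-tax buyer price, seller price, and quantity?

Sellers keep P_s = P_b - 8 per unit, so supply in terms of the buyer price is Qs = -372 + 7P_b.
Market clearing requires 1154 - 3P_b = -372 + 7P_b; hence 1526 = 10P_b and P_b = 152.6.
So P_s = 144.6 and the quantity traded is Q = 1154 - 3(152.6) = 696.2.

P_b = 152.6, P_s = 144.6, Q = 696.2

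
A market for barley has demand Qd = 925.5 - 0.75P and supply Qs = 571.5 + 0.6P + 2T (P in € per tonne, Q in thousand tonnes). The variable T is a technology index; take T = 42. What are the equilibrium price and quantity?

P* = 200, Q* = 775.5

With T = 42, supply is Qs = 655.5 + 0.6P.
At equilibrium Qd = Qs, so 925.5 - 0.75P = 655.5 + 0.6P; collecting terms, 270 = 1.35P and P* = 200.
From the demand curve, Q* = 925.5 - 0.75(200) = 775.5.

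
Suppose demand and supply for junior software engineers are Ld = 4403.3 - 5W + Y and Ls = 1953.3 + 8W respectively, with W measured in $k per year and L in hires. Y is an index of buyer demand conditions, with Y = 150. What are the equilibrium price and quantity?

With Y = 150, demand is Ld = 4553.3 - 5W.
Equating demand and supply, 4553.3 - 5W = 1953.3 + 8W gives 13W = 2600, so W* = 200.
From the demand curve, L* = 4553.3 - 5(200) = 3553.3.

W* = 200, L* = 3553.3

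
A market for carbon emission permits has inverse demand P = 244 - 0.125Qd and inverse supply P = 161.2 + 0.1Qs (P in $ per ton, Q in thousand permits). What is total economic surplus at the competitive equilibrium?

Inverting to quantity form: Qd = 1952 - 8P and Qs = -1612 + 10P.
At equilibrium Qd = Qs, so 1952 - 8P = -1612 + 10P; collecting terms, 3564 = 18P and P* = 198.
Substitute back: Q* = 1952 - 8(198) = 368.
Demand choke price = 244; supply choke price = 161.2. CS = ½(244 - 198)(368) = 8464; PS = ½(198 - 161.2)(368) = 6771.2. Total surplus = 15235.2.

Total surplus = 15235.2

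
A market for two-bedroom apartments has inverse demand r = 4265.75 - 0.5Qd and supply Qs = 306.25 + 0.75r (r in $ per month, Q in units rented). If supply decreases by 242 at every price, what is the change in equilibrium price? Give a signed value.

Δr = 88

In direct form, Qd = 8531.5 - 2r.
The market clears where 8531.5 - 2r = 306.25 + 0.75r. Rearranging, 2.75r = 8225.25, hence r* = 2991.
From the demand curve, Q* = 8531.5 - 2(2991) = 2549.5.
After the shift, supply is Qs = 64.25 + 0.75r.
New equilibrium: 8467.25 = 2.75r, so r = 3079 and Q = 2373.5.
Δr = 3079 - 2991 = 88.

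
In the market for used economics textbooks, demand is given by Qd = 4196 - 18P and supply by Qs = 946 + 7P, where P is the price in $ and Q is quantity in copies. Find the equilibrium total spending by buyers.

Set Qd = Qs: 4196 - 18P = 946 + 7P, so 3250 = 25P and P* = 130.
Then Q* = 4196 - 18(130) = 1856.
Total spending by buyers = P* × Q* = 130 × 1856 = 241280.

Total spending by buyers = 241280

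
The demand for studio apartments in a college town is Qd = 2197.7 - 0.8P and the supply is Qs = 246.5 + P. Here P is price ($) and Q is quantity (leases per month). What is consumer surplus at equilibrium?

Set Qd = Qs: 2197.7 - 0.8P = 246.5 + P, so 1951.2 = 1.8P and P* = 1084.
Then Q* = 2197.7 - 0.8(1084) = 1330.5.
Demand choke price (Qd = 0): P = 2197.7/0.8 = 2747.125. Consumer surplus = ½ × (2747.125 - 1084) × 1330.5 = 1106393.90625.

Consumer surplus = 1106393.90625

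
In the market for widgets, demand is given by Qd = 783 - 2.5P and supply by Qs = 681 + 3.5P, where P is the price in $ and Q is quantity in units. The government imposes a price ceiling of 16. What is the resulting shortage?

Evaluating both curves at the ceiling price 16 gives Qd = 743, Qs = 737.
Shortage = Qd - Qs = 743 - 737 = 6.

Shortage = 6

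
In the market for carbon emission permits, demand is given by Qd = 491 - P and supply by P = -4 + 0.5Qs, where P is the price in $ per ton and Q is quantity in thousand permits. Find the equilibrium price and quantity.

In direct form, Qs = 8 + 2P.
The market clears where 491 - P = 8 + 2P. Rearranging, 3P = 483, hence P* = 161.
From the demand curve, Q* = 491 - 161 = 330.

P* = 161, Q* = 330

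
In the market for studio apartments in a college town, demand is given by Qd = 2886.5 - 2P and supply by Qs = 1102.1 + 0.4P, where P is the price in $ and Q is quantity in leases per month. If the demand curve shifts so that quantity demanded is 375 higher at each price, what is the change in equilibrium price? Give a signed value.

ΔP = 156.25

At equilibrium Qd = Qs, so 2886.5 - 2P = 1102.1 + 0.4P; collecting terms, 1784.4 = 2.4P and P* = 743.5.
Plugging P* into demand: Q* = 2886.5 - 2(743.5) = 1399.5.
After the shift, demand is Qd = 3261.5 - 2P.
Re-solving, 2.4P = 2159.4 gives P = 899.75 and Q = 1462.
ΔP = 899.75 - 743.5 = 156.25.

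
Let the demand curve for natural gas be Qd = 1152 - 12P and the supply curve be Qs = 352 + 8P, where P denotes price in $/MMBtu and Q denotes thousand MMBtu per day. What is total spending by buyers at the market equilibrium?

At equilibrium Qd = Qs, so 1152 - 12P = 352 + 8P; collecting terms, 800 = 20P and P* = 40.
Substitute back: Q* = 1152 - 12(40) = 672.
Total spending by buyers = P* × Q* = 40 × 672 = 26880.

Total spending by buyers = 26880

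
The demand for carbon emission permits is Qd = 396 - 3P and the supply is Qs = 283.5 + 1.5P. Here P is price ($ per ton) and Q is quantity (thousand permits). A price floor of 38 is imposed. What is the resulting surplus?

Surplus = 58.5

With P fixed at 38, quantity demanded is 282 and quantity supplied is 340.5.
Surplus = Qs - Qd = 340.5 - 282 = 58.5.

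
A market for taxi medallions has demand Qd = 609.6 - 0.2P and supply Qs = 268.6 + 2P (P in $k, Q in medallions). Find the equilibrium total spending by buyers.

Equating demand and supply, 609.6 - 0.2P = 268.6 + 2P gives 2.2P = 341, so P* = 155.
From the demand curve, Q* = 609.6 - 0.2(155) = 578.6.
Total spending by buyers = P* × Q* = 155 × 578.6 = 89683.

Total spending by buyers = 89683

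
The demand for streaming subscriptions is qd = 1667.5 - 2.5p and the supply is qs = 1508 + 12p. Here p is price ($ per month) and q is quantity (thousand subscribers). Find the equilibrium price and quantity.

p* = 11, q* = 1640

Equating demand and supply, 1667.5 - 2.5p = 1508 + 12p gives 14.5p = 159.5, so p* = 11.
From the demand curve, q* = 1667.5 - 2.5(11) = 1640.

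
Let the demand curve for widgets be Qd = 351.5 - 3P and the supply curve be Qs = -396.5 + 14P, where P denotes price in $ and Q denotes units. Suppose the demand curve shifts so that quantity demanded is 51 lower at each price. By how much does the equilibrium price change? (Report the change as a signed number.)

ΔP = -3

At equilibrium Qd = Qs, so 351.5 - 3P = -396.5 + 14P; collecting terms, 748 = 17P and P* = 44.
Then Q* = 351.5 - 3(44) = 219.5.
After the shift, demand is Qd = 300.5 - 3P.
New equilibrium: 697 = 17P, so P = 41 and Q = 177.5.
ΔP = 41 - 44 = -3.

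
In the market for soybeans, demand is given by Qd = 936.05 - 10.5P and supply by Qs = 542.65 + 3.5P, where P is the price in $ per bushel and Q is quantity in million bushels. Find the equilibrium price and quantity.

The market clears where 936.05 - 10.5P = 542.65 + 3.5P. Rearranging, 14P = 393.4, hence P* = 28.1.
Plugging P* into demand: Q* = 936.05 - 10.5(28.1) = 641.

P* = 28.1, Q* = 641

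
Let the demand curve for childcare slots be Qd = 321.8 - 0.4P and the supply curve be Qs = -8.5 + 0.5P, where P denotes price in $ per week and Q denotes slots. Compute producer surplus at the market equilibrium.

Producer surplus = 30625

At equilibrium Qd = Qs, so 321.8 - 0.4P = -8.5 + 0.5P; collecting terms, 330.3 = 0.9P and P* = 367.
Substitute back: Q* = 321.8 - 0.4(367) = 175.
Supply choke price (Qs = 0): P = 17. Producer surplus = ½ × (367 - 17) × 175 = 30625.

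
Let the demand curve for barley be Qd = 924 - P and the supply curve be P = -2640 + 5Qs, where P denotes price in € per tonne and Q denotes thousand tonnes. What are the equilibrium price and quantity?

In direct form, Qs = 528 + 0.2P.
Set Qd = Qs: 924 - P = 528 + 0.2P, so 396 = 1.2P and P* = 330.
Substitute back: Q* = 924 - 330 = 594.

P* = 330, Q* = 594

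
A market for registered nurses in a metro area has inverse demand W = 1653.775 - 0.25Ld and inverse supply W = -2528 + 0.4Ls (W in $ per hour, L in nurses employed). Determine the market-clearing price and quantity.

Rewriting in direct form: Ld = 6615.1 - 4W and Ls = 6320 + 2.5W.
At equilibrium Ld = Ls, so 6615.1 - 4W = 6320 + 2.5W; collecting terms, 295.1 = 6.5W and W* = 45.4.
Then L* = 6615.1 - 4(45.4) = 6433.5.

W* = 45.4, L* = 6433.5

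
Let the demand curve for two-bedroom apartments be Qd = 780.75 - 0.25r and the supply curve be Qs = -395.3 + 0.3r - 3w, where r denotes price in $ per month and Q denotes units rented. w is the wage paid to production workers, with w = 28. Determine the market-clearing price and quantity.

r* = 2291, Q* = 208

With w = 28, supply is Qs = -479.3 + 0.3r.
The market clears where 780.75 - 0.25r = -479.3 + 0.3r. Rearranging, 0.55r = 1260.05, hence r* = 2291.
Substitute back: Q* = 780.75 - 0.25(2291) = 208.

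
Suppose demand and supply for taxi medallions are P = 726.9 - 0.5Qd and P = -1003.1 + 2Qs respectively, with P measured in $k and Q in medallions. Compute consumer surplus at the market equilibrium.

In direct form, Qd = 1453.8 - 2P and Qs = 501.55 + 0.5P.
Equating demand and supply, 1453.8 - 2P = 501.55 + 0.5P gives 2.5P = 952.25, so P* = 380.9.
From the demand curve, Q* = 1453.8 - 2(380.9) = 692.
Demand choke price (Qd = 0): P = 1453.8/2 = 726.9. Consumer surplus = ½ × (726.9 - 380.9) × 692 = 119716.

Consumer surplus = 119716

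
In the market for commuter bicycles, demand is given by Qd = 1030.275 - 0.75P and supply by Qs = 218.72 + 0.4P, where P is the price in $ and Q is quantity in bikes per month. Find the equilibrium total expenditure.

The market clears where 1030.275 - 0.75P = 218.72 + 0.4P. Rearranging, 1.15P = 811.555, hence P* = 705.7.
Plugging P* into demand: Q* = 1030.275 - 0.75(705.7) = 501.
Total expenditure = P* × Q* = 705.7 × 501 = 353555.7.

Total expenditure = 353555.7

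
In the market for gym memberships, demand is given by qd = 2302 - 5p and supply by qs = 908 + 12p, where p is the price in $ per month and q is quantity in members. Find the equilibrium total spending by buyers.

Total spending by buyers = 155144

The market clears where 2302 - 5p = 908 + 12p. Rearranging, 17p = 1394, hence p* = 82.
From the demand curve, q* = 2302 - 5(82) = 1892.
Total spending by buyers = p* × q* = 82 × 1892 = 155144.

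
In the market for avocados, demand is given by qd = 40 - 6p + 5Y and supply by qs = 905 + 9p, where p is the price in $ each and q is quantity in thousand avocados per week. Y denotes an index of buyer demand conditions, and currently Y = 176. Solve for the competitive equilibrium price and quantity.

With Y = 176, demand is qd = 920 - 6p.
At equilibrium qd = qs, so 920 - 6p = 905 + 9p; collecting terms, 15 = 15p and p* = 1.
Substitute back: q* = 920 - 6(1) = 914.

p* = 1, q* = 914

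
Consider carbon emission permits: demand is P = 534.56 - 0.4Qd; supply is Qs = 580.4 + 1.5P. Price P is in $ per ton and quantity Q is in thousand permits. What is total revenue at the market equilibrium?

Total revenue = 163277.1

In direct form, Qd = 1336.4 - 2.5P.
Set Qd = Qs: 1336.4 - 2.5P = 580.4 + 1.5P, so 756 = 4P and P* = 189.
Plugging P* into demand: Q* = 1336.4 - 2.5(189) = 863.9.
Total revenue = P* × Q* = 189 × 863.9 = 163277.1.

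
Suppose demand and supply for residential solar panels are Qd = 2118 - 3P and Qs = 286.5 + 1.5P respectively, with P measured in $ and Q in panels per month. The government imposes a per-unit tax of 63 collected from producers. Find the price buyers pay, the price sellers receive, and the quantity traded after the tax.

The tax drives a wedge P_b - P_s = 63. Substituting P_s = P_b - 63 into supply: Qs = 192 + 1.5P_b.
Set Qd = Qs: 2118 - 3P_b = 192 + 1.5P_b, so 1926 = 4.5P_b and P_b = 428.
Then P_s = 428 - 63 = 365 and Q = 2118 - 3(428) = 834.

P_b = 428, P_s = 365, Q = 834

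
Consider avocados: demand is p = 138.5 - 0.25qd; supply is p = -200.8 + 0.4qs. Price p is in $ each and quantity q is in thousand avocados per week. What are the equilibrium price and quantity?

Rewriting in direct form: qd = 554 - 4p and qs = 502 + 2.5p.
Equating demand and supply, 554 - 4p = 502 + 2.5p gives 6.5p = 52, so p* = 8.
Plugging p* into demand: q* = 554 - 4(8) = 522.

p* = 8, q* = 522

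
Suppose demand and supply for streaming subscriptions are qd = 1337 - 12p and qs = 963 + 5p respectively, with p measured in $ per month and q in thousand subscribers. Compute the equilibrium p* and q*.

At equilibrium qd = qs, so 1337 - 12p = 963 + 5p; collecting terms, 374 = 17p and p* = 22.
From the demand curve, q* = 1337 - 12(22) = 1073.

p* = 22, q* = 1073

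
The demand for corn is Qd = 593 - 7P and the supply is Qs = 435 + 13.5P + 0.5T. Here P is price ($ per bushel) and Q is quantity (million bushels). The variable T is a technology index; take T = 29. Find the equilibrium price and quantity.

With T = 29, supply is Qs = 449.5 + 13.5P.
Equating demand and supply, 593 - 7P = 449.5 + 13.5P gives 20.5P = 143.5, so P* = 7.
From the demand curve, Q* = 593 - 7(7) = 544.

P* = 7, Q* = 544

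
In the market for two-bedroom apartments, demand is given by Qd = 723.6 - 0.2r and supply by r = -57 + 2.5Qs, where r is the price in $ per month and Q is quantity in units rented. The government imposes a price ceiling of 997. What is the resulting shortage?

Shortage = 102.6

Rewriting in direct form: Qs = 22.8 + 0.4r.
With r fixed at 997, quantity demanded is 524.2 and quantity supplied is 421.6.
Shortage = Qd - Qs = 524.2 - 421.6 = 102.6.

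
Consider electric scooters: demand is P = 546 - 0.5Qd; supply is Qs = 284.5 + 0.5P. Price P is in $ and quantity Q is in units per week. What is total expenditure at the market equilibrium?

Inverting to quantity form: Qd = 1092 - 2P.
The market clears where 1092 - 2P = 284.5 + 0.5P. Rearranging, 2.5P = 807.5, hence P* = 323.
Then Q* = 1092 - 2(323) = 446.
Total expenditure = P* × Q* = 323 × 446 = 144058.

Total expenditure = 144058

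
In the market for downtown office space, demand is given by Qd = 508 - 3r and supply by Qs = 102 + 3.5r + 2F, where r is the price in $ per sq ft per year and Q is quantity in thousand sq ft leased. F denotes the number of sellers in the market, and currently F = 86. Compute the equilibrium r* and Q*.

With F = 86, supply is Qs = 274 + 3.5r.
Equating demand and supply, 508 - 3r = 274 + 3.5r gives 6.5r = 234, so r* = 36.
Plugging r* into demand: Q* = 508 - 3(36) = 400.

r* = 36, Q* = 400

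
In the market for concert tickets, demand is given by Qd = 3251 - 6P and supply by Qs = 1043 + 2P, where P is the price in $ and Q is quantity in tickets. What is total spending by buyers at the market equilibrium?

Equating demand and supply, 3251 - 6P = 1043 + 2P gives 8P = 2208, so P* = 276.
Then Q* = 3251 - 6(276) = 1595.
Total spending by buyers = P* × Q* = 276 × 1595 = 440220.

Total spending by buyers = 440220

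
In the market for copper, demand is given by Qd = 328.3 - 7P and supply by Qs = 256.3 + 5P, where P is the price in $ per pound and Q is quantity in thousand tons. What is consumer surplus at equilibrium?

Consumer surplus = 5854.835

Equating demand and supply, 328.3 - 7P = 256.3 + 5P gives 12P = 72, so P* = 6.
From the demand curve, Q* = 328.3 - 7(6) = 286.3.
Demand choke price (Qd = 0): P = 328.3/7 = 46.9. Consumer surplus = ½ × (46.9 - 6) × 286.3 = 5854.835.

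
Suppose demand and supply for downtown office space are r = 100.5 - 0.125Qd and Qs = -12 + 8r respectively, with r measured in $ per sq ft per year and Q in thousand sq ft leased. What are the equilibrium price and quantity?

In direct form, Qd = 804 - 8r.
At equilibrium Qd = Qs, so 804 - 8r = -12 + 8r; collecting terms, 816 = 16r and r* = 51.
Then Q* = 804 - 8(51) = 396.

r* = 51, Q* = 396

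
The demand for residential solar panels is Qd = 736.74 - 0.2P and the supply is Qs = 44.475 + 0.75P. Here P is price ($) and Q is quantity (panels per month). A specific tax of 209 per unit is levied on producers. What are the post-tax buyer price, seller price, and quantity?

The tax drives a wedge P_b - P_s = 209. Substituting P_s = P_b - 209 into supply: Qs = -112.275 + 0.75P_b.
Equate demand and the shifted supply: 736.74 - 0.2P_b = -112.275 + 0.75P_b, giving 0.95P_b = 849.015, so P_b = 893.7.
So P_s = 684.7 and the quantity traded is Q = 736.74 - 0.2(893.7) = 558.

P_b = 893.7, P_s = 684.7, Q = 558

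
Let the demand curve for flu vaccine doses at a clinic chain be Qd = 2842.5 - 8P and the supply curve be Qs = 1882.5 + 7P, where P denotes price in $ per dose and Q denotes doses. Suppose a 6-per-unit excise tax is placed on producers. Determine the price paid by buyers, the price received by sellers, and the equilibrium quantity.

With a tax of 6 on producers, they supply based on the net price P_s = P_b - 6, so Qs = 1840.5 + 7P_b.
Market clearing requires 2842.5 - 8P_b = 1840.5 + 7P_b; hence 1002 = 15P_b and P_b = 66.8.
Then P_s = 66.8 - 6 = 60.8 and Q = 2842.5 - 8(66.8) = 2308.1.

P_b = 66.8, P_s = 60.8, Q = 2308.1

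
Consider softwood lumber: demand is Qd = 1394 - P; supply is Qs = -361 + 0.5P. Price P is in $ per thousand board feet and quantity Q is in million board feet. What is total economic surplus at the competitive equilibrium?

Equating demand and supply, 1394 - P = -361 + 0.5P gives 1.5P = 1755, so P* = 1170.
Plugging P* into demand: Q* = 1394 - 1170 = 224.
Demand choke price = 1394; supply choke price = 722. CS = ½(1394 - 1170)(224) = 25088; PS = ½(1170 - 722)(224) = 50176. Total surplus = 75264.

Total surplus = 75264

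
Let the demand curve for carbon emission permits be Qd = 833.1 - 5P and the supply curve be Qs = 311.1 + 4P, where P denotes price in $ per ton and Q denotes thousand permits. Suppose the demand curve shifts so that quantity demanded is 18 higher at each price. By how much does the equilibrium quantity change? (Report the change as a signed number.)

At equilibrium Qd = Qs, so 833.1 - 5P = 311.1 + 4P; collecting terms, 522 = 9P and P* = 58.
Plugging P* into demand: Q* = 833.1 - 5(58) = 543.1.
After the shift, demand is Qd = 851.1 - 5P.
Re-solving, 9P = 540 gives P = 60 and Q = 551.1.
ΔQ = 551.1 - 543.1 = 8.

ΔQ = 8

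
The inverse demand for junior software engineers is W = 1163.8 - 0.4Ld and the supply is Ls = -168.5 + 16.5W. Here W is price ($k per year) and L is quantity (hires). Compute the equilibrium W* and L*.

In direct form, Ld = 2909.5 - 2.5W.
At equilibrium Ld = Ls, so 2909.5 - 2.5W = -168.5 + 16.5W; collecting terms, 3078 = 19W and W* = 162.
Then L* = 2909.5 - 2.5(162) = 2504.5.

W* = 162, L* = 2504.5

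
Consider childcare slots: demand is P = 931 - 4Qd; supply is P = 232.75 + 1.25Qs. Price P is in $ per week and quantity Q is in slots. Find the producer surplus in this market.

Producer surplus = 11055.625

Solving each curve for Q: Qd = 232.75 - 0.25P and Qs = -186.2 + 0.8P.
At equilibrium Qd = Qs, so 232.75 - 0.25P = -186.2 + 0.8P; collecting terms, 418.95 = 1.05P and P* = 399.
Then Q* = 232.75 - 0.25(399) = 133.
Supply choke price (Qs = 0): P = 232.75. Producer surplus = ½ × (399 - 232.75) × 133 = 11055.625.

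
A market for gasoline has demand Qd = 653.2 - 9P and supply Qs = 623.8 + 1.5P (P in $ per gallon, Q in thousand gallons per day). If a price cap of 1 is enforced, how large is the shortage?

Shortage = 18.9

With P fixed at 1, quantity demanded is 644.2 and quantity supplied is 625.3.
Shortage = Qd - Qs = 644.2 - 625.3 = 18.9.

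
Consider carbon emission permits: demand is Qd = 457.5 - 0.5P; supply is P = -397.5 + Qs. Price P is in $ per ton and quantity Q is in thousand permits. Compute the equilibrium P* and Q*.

In direct form, Qs = 397.5 + P.
The market clears where 457.5 - 0.5P = 397.5 + P. Rearranging, 1.5P = 60, hence P* = 40.
Substitute back: Q* = 457.5 - 0.5(40) = 437.5.

P* = 40, Q* = 437.5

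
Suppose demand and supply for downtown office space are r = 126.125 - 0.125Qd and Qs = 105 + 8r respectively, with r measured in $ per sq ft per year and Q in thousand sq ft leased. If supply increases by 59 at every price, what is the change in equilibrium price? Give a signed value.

In direct form, Qd = 1009 - 8r.
At equilibrium Qd = Qs, so 1009 - 8r = 105 + 8r; collecting terms, 904 = 16r and r* = 56.5.
From the demand curve, Q* = 1009 - 8(56.5) = 557.
After the shift, supply is Qs = 164 + 8r.
The new intersection has 845 = 16r, i.e. r = 52.8125, Q = 586.5.
Δr = 52.8125 - 56.5 = -3.6875.

Δr = -3.6875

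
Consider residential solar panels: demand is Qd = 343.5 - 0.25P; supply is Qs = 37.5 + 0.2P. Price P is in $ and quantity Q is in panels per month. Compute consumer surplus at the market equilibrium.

Consumer surplus = 60204.5

The market clears where 343.5 - 0.25P = 37.5 + 0.2P. Rearranging, 0.45P = 306, hence P* = 680.
Then Q* = 343.5 - 0.25(680) = 173.5.
Demand choke price (Qd = 0): P = 343.5/0.25 = 1374. Consumer surplus = ½ × (1374 - 680) × 173.5 = 60204.5.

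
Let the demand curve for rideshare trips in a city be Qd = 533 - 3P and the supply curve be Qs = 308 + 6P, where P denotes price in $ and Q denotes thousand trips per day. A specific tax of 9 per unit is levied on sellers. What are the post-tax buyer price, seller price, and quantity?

P_b = 31, P_s = 22, Q = 440

The tax drives a wedge P_b - P_s = 9. Substituting P_s = P_b - 9 into supply: Qs = 254 + 6P_b.
Market clearing requires 533 - 3P_b = 254 + 6P_b; hence 279 = 9P_b and P_b = 31.
Then P_s = 31 - 9 = 22 and Q = 533 - 3(31) = 440.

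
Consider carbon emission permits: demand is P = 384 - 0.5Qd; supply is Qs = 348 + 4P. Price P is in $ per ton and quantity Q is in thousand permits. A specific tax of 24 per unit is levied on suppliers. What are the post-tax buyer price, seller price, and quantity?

In direct form, Qd = 768 - 2P.
The tax drives a wedge P_b - P_s = 24. Substituting P_s = P_b - 24 into supply: Qs = 252 + 4P_b.
Market clearing requires 768 - 2P_b = 252 + 4P_b; hence 516 = 6P_b and P_b = 86.
Then P_s = 86 - 24 = 62 and Q = 768 - 2(86) = 596.

P_b = 86, P_s = 62, Q = 596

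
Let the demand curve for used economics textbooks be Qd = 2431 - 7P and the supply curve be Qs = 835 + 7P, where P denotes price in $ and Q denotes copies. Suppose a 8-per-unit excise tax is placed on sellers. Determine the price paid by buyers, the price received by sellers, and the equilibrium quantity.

P_b = 118, P_s = 110, Q = 1605

The tax drives a wedge P_b - P_s = 8. Substituting P_s = P_b - 8 into supply: Qs = 779 + 7P_b.
Set Qd = Qs: 2431 - 7P_b = 779 + 7P_b, so 1652 = 14P_b and P_b = 118.
So P_s = 110 and the quantity traded is Q = 2431 - 7(118) = 1605.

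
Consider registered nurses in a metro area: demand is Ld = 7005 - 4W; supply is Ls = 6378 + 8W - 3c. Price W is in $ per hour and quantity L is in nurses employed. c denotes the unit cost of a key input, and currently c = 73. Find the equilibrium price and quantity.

W* = 70.5, L* = 6723

With c = 73, supply is Ls = 6159 + 8W.
Set Ld = Ls: 7005 - 4W = 6159 + 8W, so 846 = 12W and W* = 70.5.
From the demand curve, L* = 7005 - 4(70.5) = 6723.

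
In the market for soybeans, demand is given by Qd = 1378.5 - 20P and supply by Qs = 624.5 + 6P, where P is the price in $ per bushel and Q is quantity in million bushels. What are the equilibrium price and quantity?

Equating demand and supply, 1378.5 - 20P = 624.5 + 6P gives 26P = 754, so P* = 29.
Plugging P* into demand: Q* = 1378.5 - 20(29) = 798.5.

P* = 29, Q* = 798.5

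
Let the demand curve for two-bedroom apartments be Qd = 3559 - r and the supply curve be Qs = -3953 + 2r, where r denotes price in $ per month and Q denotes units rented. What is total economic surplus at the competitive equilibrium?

Total surplus = 834768.75

At equilibrium Qd = Qs, so 3559 - r = -3953 + 2r; collecting terms, 7512 = 3r and r* = 2504.
Substitute back: Q* = 3559 - 2504 = 1055.
Demand choke price = 3559; supply choke price = 1976.5. CS = ½(3559 - 2504)(1055) = 556512.5; PS = ½(2504 - 1976.5)(1055) = 278256.25. Total surplus = 834768.75.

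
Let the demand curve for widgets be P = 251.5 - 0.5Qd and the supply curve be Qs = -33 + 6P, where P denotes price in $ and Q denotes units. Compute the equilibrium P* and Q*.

Inverting to quantity form: Qd = 503 - 2P.
Equating demand and supply, 503 - 2P = -33 + 6P gives 8P = 536, so P* = 67.
Then Q* = 503 - 2(67) = 369.

P* = 67, Q* = 369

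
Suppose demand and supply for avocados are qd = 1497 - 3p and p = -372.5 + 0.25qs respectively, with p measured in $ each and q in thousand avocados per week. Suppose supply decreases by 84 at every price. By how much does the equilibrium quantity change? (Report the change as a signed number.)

Inverting to quantity form: qs = 1490 + 4p.
At equilibrium qd = qs, so 1497 - 3p = 1490 + 4p; collecting terms, 7 = 7p and p* = 1.
Plugging p* into demand: q* = 1497 - 3(1) = 1494.
After the shift, supply is qs = 1406 + 4p.
The new intersection has 91 = 7p, i.e. p = 13, q = 1458.
Δq = 1458 - 1494 = -36.

Δq = -36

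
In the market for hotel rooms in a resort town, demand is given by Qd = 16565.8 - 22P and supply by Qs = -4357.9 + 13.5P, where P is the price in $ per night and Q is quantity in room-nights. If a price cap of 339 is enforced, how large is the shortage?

Shortage = 8889.2

At P = 339: Qd = 9107.8 and Qs = 218.6.
Shortage = Qd - Qs = 9107.8 - 218.6 = 8889.2.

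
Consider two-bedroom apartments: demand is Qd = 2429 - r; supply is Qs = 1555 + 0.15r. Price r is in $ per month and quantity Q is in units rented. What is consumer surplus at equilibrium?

Consumer surplus = 1392780.5

At equilibrium Qd = Qs, so 2429 - r = 1555 + 0.15r; collecting terms, 874 = 1.15r and r* = 760.
Then Q* = 2429 - 760 = 1669.
Demand choke price (Qd = 0): r = 2429. Consumer surplus = ½ × (2429 - 760) × 1669 = 1392780.5.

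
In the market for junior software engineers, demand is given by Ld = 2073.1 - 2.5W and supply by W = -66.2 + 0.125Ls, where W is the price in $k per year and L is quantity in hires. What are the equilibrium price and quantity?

W* = 147, L* = 1705.6

Solving each curve for L: Ls = 529.6 + 8W.
Equating demand and supply, 2073.1 - 2.5W = 529.6 + 8W gives 10.5W = 1543.5, so W* = 147.
Substitute back: L* = 2073.1 - 2.5(147) = 1705.6.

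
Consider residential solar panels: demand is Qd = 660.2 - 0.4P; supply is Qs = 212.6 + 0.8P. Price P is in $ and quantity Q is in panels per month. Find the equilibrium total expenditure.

Total expenditure = 190603

Set Qd = Qs: 660.2 - 0.4P = 212.6 + 0.8P, so 447.6 = 1.2P and P* = 373.
Plugging P* into demand: Q* = 660.2 - 0.4(373) = 511.
Total expenditure = P* × Q* = 373 × 511 = 190603.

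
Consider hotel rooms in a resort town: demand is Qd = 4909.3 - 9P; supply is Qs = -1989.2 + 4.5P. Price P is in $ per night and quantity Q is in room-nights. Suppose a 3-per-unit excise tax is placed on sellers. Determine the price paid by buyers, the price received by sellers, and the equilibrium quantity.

With a tax of 3 on sellers, they supply based on the net price P_s = P_b - 3, so Qs = -2002.7 + 4.5P_b.
Equate demand and the shifted supply: 4909.3 - 9P_b = -2002.7 + 4.5P_b, giving 13.5P_b = 6912, so P_b = 512.
Then P_s = 512 - 3 = 509 and Q = 4909.3 - 9(512) = 301.3.

P_b = 512, P_s = 509, Q = 301.3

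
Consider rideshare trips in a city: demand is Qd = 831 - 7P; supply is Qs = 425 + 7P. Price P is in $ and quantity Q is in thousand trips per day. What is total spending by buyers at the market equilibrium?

Total spending by buyers = 18212

Set Qd = Qs: 831 - 7P = 425 + 7P, so 406 = 14P and P* = 29.
Plugging P* into demand: Q* = 831 - 7(29) = 628.
Total spending by buyers = P* × Q* = 29 × 628 = 18212.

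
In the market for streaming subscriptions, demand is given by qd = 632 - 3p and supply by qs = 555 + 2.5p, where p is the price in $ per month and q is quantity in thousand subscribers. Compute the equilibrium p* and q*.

p* = 14, q* = 590

At equilibrium qd = qs, so 632 - 3p = 555 + 2.5p; collecting terms, 77 = 5.5p and p* = 14.
Then q* = 632 - 3(14) = 590.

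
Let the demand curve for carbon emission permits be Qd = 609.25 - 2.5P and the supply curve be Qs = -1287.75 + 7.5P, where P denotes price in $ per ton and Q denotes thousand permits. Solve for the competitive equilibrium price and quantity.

P* = 189.7, Q* = 135

Set Qd = Qs: 609.25 - 2.5P = -1287.75 + 7.5P, so 1897 = 10P and P* = 189.7.
Plugging P* into demand: Q* = 609.25 - 2.5(189.7) = 135.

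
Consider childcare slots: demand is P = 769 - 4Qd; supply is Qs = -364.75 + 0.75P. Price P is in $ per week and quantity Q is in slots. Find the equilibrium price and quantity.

P* = 557, Q* = 53

Solving each curve for Q: Qd = 192.25 - 0.25P.
Set Qd = Qs: 192.25 - 0.25P = -364.75 + 0.75P, so 557 = P and P* = 557.
Plugging P* into demand: Q* = 192.25 - 0.25(557) = 53.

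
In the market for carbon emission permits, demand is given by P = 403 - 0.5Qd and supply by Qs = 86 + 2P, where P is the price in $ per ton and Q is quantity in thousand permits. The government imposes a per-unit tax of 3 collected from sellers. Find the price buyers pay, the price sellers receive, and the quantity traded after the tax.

P_b = 181.5, P_s = 178.5, Q = 443

Solving each curve for Q: Qd = 806 - 2P.
The tax drives a wedge P_b - P_s = 3. Substituting P_s = P_b - 3 into supply: Qs = 80 + 2P_b.
Equate demand and the shifted supply: 806 - 2P_b = 80 + 2P_b, giving 4P_b = 726, so P_b = 181.5.
So P_s = 178.5 and the quantity traded is Q = 806 - 2(181.5) = 443.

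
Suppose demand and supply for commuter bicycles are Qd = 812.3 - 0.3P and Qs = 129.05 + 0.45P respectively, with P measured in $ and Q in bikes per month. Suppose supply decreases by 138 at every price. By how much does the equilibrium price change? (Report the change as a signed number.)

ΔP = 184

At equilibrium Qd = Qs, so 812.3 - 0.3P = 129.05 + 0.45P; collecting terms, 683.25 = 0.75P and P* = 911.
Plugging P* into demand: Q* = 812.3 - 0.3(911) = 539.
After the shift, supply is Qs = -8.95 + 0.45P.
Re-solving, 0.75P = 821.25 gives P = 1095 and Q = 483.8.
ΔP = 1095 - 911 = 184.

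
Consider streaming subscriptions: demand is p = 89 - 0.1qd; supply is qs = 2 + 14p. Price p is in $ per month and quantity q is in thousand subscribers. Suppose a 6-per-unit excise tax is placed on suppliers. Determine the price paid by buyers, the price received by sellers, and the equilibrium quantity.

Solving each curve for q: qd = 890 - 10p.
Suppliers keep p_s = p_b - 6 per unit, so supply in terms of the buyer price is qs = -82 + 14p_b.
Equate demand and the shifted supply: 890 - 10p_b = -82 + 14p_b, giving 24p_b = 972, so p_b = 40.5.
Then p_s = 40.5 - 6 = 34.5 and q = 890 - 10(40.5) = 485.

p_b = 40.5, p_s = 34.5, q = 485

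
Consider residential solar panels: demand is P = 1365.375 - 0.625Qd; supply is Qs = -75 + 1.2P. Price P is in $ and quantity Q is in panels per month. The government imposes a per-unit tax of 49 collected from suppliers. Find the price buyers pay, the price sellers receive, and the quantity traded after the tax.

P_b = 828, P_s = 779, Q = 859.8

Inverting to quantity form: Qd = 2184.6 - 1.6P.
With a tax of 49 on suppliers, they supply based on the net price P_s = P_b - 49, so Qs = -133.8 + 1.2P_b.
Equate demand and the shifted supply: 2184.6 - 1.6P_b = -133.8 + 1.2P_b, giving 2.8P_b = 2318.4, so P_b = 828.
So P_s = 779 and the quantity traded is Q = 2184.6 - 1.6(828) = 859.8.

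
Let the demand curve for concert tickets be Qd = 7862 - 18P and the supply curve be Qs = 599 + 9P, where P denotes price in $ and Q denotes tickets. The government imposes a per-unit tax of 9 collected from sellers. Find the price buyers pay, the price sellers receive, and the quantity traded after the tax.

The tax drives a wedge P_b - P_s = 9. Substituting P_s = P_b - 9 into supply: Qs = 518 + 9P_b.
Equate demand and the shifted supply: 7862 - 18P_b = 518 + 9P_b, giving 27P_b = 7344, so P_b = 272.
Then P_s = 272 - 9 = 263 and Q = 7862 - 18(272) = 2966.

P_b = 272, P_s = 263, Q = 2966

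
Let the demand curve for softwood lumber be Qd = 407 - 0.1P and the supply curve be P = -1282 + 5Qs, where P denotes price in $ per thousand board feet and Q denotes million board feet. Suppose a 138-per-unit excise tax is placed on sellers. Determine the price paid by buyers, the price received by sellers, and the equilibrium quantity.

Rewriting in direct form: Qs = 256.4 + 0.2P.
Sellers keep P_s = P_b - 138 per unit, so supply in terms of the buyer price is Qs = 228.8 + 0.2P_b.
Set Qd = Qs: 407 - 0.1P_b = 228.8 + 0.2P_b, so 178.2 = 0.3P_b and P_b = 594.
So P_s = 456 and the quantity traded is Q = 407 - 0.1(594) = 347.6.

P_b = 594, P_s = 456, Q = 347.6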